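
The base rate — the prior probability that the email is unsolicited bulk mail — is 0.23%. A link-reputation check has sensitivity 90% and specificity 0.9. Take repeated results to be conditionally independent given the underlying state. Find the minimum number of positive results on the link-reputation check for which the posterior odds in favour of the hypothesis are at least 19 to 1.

5

Prior odds: 0.0023 ÷ 0.9977 = 23/9977.
False-positive rate = 1 − 0.9 = 0.1; likelihood ratio of a positive = 0.9/0.1 = 9.
Target odds = 19.
Need (23/9977) × 9ⁿ ≥ 19, i.e. 9ⁿ ≥ 189563/23.
9⁴ = 6561 falls short of 189563/23 but 9⁵ = 59049 reaches it, so n = 5.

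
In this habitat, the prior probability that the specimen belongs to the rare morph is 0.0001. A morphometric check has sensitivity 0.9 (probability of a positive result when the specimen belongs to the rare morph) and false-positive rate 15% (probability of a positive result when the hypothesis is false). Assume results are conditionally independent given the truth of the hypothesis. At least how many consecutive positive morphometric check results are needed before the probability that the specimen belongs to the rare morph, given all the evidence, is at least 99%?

Prior odds = 0.0001/0.9999 = 1/9999.
Likelihood ratio of a positive result = 0.9/0.15 = 6.
Target odds: 0.99 ÷ 0.01 = 99.
Need (1/9999) × 6ⁿ ≥ 99, i.e. 6ⁿ ≥ 989901.
6⁷ = 279936 falls short of 989901 but 6⁸ = 1679616 reaches it, so n = 8.

8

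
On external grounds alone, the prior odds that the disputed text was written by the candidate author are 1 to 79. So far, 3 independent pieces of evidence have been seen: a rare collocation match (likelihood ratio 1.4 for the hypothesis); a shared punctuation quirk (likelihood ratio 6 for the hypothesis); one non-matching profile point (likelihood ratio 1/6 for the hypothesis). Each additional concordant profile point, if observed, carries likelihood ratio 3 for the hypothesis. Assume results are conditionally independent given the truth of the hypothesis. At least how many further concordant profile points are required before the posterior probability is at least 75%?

Prior odds = 1/79.
Combined Bayes factor of the evidence already in hand = 1.4 × 6 × (1/6) = 1.4.
Odds after that evidence = (1/79) × 1.4 = 7/395.
Target odds = 0.75/0.25 = 3.
Need 3ⁿ ≥ 3 ÷ (7/395) = 1185/7.
3⁴ = 81 falls short of 1185/7 but 3⁵ = 243 reaches it, so n = 5.

5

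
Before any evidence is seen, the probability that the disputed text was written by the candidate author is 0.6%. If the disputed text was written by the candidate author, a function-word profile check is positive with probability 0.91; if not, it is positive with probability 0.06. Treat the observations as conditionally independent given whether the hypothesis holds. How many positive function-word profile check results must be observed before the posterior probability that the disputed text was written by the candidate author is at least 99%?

4

Prior odds: 0.006 ÷ 0.994 = 3/497.
Likelihood ratio of a positive = 0.91/0.06 = 91/6.
Target odds: 0.99 ÷ 0.01 = 99.
Need (3/497) × (91/6)ⁿ ≥ 99, i.e. (91/6)ⁿ ≥ 16401.
(91/6)³ = 753571/216 falls short of 16401 but (91/6)⁴ = 68574961/1296 reaches it, so n = 4.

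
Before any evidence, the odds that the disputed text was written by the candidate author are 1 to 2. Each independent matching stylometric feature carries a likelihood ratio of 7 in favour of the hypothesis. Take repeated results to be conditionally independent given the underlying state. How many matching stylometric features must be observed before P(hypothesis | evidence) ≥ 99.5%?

Prior odds = 0.5.
Likelihood ratio per matching stylometric feature = 7.
Target odds: 0.995 ÷ 0.005 = 199.
Need 0.5 × 7ⁿ ≥ 199, i.e. 7ⁿ ≥ 398.
7³ = 343 falls short of 398 but 7⁴ = 2401 reaches it, so n = 4.

4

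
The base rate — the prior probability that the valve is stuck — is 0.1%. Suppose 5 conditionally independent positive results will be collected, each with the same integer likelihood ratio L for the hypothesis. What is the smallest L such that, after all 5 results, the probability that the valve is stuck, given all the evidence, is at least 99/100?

10

Prior odds = 0.001/0.999 = 1/999.
Target odds = 0.99/0.01 = 99.
Need L⁵ ≥ 99 ÷ (1/999) = 98901.
9⁵ = 59049 < 98901 ≤ 100000 = 10⁵, so L = 10.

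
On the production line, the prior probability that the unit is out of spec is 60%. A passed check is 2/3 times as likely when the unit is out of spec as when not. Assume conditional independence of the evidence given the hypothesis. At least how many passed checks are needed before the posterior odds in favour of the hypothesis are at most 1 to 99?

13

Prior odds = 0.6/0.4 = 1.5.
Likelihood ratio per passed check = 2/3.
Target odds = 1/99.
Need 1.5 × (2/3)ⁿ ≤ 1/99, i.e. (2/3)ⁿ ≤ 2/297.
(2/3)¹² = 4096/531441 is still above 2/297 but (2/3)¹³ = 8192/1594323 is at or below it, so n = 13.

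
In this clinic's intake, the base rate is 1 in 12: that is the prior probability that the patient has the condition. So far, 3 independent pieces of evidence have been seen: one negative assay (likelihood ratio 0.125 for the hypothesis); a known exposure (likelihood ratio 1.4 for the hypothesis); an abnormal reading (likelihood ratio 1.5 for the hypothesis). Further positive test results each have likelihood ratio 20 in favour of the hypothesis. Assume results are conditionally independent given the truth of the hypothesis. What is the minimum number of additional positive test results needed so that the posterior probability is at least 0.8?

2

Prior odds = (1/12)/(11/12) = 1/11.
Combined Bayes factor of the evidence already in hand = 0.125 × 1.4 × 1.5 = 0.2625.
Odds after that evidence = (1/11) × 0.2625 = 21/880.
Target odds = 0.8/0.2 = 4.
Need 20ⁿ ≥ 4 ÷ (21/880) = 3520/21.
20¹ = 20 falls short of 3520/21 but 20² = 400 reaches it, so n = 2.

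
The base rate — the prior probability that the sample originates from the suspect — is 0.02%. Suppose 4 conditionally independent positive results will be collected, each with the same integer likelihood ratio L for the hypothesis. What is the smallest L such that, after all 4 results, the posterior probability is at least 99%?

Prior odds = 0.0002/0.9998 = 1/4999.
Target odds = 0.99/0.01 = 99.
Need L⁴ ≥ 99 ÷ (1/4999) = 494901.
26⁴ = 456976 < 494901 ≤ 531441 = 27⁴, so L = 27.

27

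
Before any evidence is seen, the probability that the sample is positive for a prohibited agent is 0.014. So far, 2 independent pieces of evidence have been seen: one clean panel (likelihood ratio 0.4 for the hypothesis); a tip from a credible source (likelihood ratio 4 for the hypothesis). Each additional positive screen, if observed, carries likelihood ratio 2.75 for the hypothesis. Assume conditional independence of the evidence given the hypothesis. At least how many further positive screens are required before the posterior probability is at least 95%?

Prior odds = 0.014/0.986 = 7/493.
Combined Bayes factor of the evidence already in hand = 0.4 × 4 = 1.6.
Odds after that evidence = (7/493) × 1.6 = 56/2465.
Target odds = 0.95/0.05 = 19.
Need 2.75ⁿ ≥ 19 ÷ (56/2465) = 46835/56.
2.75⁶ = 1771561/4096 falls short of 46835/56 but 2.75⁷ = 19487171/16384 reaches it, so n = 7.

7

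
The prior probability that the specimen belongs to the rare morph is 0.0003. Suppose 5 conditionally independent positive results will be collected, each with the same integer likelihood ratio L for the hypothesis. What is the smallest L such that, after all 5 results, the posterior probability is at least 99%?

13

Prior odds = 0.0003/0.9997 = 3/9997.
Target odds = 0.99/0.01 = 99.
Need L⁵ ≥ 99 ÷ (3/9997) = 329901.
12⁵ = 248832 < 329901 ≤ 371293 = 13⁵, so L = 13.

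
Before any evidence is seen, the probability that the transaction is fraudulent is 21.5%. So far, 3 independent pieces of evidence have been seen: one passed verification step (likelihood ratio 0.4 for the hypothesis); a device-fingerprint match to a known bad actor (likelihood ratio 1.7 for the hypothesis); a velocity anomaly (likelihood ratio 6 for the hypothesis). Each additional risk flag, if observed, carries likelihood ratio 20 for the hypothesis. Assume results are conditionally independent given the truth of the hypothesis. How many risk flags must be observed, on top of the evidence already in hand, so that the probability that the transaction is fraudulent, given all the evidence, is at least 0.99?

Prior odds = 0.215/0.785 = 43/157.
Combined Bayes factor of the evidence already in hand = 0.4 × 1.7 × 6 = 4.08.
Odds after that evidence = (43/157) × 4.08 = 4386/3925.
Target odds = 0.99/0.01 = 99.
Need 20ⁿ ≥ 99 ÷ (4386/3925) = 129525/1462.
20¹ = 20 falls short of 129525/1462 but 20² = 400 reaches it, so n = 2.

2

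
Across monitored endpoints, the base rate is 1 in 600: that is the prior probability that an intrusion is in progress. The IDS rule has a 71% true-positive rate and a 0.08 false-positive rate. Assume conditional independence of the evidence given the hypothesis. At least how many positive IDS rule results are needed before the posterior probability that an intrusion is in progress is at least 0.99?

6

Prior odds: (1/600) ÷ (599/600) = 1/599.
Likelihood ratio of a positive result = 0.71/0.08 = 8.875.
Target odds: 0.99 ÷ 0.01 = 99.
Need (1/599) × 8.875ⁿ ≥ 99, i.e. 8.875ⁿ ≥ 59301.
8.875⁵ ≈55060.7 falls short of 59301 but 8.875⁶ ≈488664 reaches it, so n = 6.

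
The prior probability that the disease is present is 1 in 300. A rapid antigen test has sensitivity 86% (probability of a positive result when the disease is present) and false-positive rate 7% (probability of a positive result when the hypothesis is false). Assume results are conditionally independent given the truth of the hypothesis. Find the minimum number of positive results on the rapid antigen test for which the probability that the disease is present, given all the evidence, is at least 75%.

Prior odds: (1/300) ÷ (299/300) = 1/299.
Likelihood ratio of a positive result = 0.86/0.07 = 86/7.
Target posterior odds = 0.75/0.25 = 3.
Need (1/299) × (86/7)ⁿ ≥ 3, i.e. (86/7)ⁿ ≥ 897.
(86/7)² = 7396/49 falls short of 897 but (86/7)³ = 636056/343 reaches it, so n = 3.

3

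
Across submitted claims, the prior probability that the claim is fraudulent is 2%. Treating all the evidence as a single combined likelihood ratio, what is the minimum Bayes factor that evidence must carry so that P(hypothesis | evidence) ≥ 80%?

Prior odds = 0.02/0.98 = 1/49.
Target odds = 0.8/0.2 = 4.
Required Bayes factor = 4 ÷ (1/49) = 196.

196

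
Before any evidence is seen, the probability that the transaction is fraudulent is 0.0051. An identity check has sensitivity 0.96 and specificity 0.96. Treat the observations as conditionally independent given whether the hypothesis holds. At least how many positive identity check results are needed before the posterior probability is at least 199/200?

Prior odds: 0.0051 ÷ 0.9949 = 51/9949.
False-positive rate = 1 − 0.96 = 0.04; likelihood ratio of a positive = 0.96/0.04 = 24.
Target odds: 0.995 ÷ 0.005 = 199.
Need (51/9949) × 24ⁿ ≥ 199, i.e. 24ⁿ ≥ 1979851/51.
24³ = 13824 falls short of 1979851/51 but 24⁴ = 331776 reaches it, so n = 4.

4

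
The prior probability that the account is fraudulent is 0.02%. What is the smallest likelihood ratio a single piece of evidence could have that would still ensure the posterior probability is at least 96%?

Prior odds = 0.0002/0.9998 = 1/4999.
Target odds = 0.96/0.04 = 24.
Required Bayes factor = 24 ÷ (1/4999) = 119976.

119976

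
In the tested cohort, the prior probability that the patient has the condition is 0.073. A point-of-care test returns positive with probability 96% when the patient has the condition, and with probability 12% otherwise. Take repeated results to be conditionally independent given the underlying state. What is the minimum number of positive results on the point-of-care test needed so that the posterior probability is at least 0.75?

2

Prior odds: 0.073 ÷ 0.927 = 73/927.
Likelihood ratio of a positive result = 0.96/0.12 = 8.
Target odds: 0.75 ÷ 0.25 = 3.
Require 8ⁿ ≥ 3 ÷ (73/927) = 2781/73.
8¹ = 8 falls short of 2781/73 but 8² = 64 reaches it, so n = 2.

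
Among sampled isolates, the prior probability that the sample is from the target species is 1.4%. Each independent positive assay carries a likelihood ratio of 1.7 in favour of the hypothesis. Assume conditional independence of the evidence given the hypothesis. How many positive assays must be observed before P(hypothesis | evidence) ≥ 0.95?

Prior odds = 0.014/0.986 = 7/493.
Likelihood ratio per positive assay = 1.7.
Target posterior odds = 0.95/0.05 = 19.
Need (7/493) × 1.7ⁿ ≥ 19, i.e. 1.7ⁿ ≥ 9367/7.
1.7¹³ ≈990.458 falls short of 9367/7 but 1.7¹⁴ ≈1683.78 reaches it, so n = 14.

14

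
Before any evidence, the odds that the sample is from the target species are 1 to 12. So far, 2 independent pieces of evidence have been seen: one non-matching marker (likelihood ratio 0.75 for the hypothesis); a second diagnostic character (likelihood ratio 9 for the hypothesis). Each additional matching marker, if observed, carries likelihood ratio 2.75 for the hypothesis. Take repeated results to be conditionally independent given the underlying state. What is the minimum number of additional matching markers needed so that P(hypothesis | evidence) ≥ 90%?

Prior odds = 1/12.
Combined Bayes factor of the evidence already in hand = 0.75 × 9 = 6.75.
Odds after that evidence = (1/12) × 6.75 = 0.5625.
Target odds = 0.9/0.1 = 9.
Need 2.75ⁿ ≥ 9 ÷ 0.5625 = 16.
2.75² = 7.5625 falls short of 16 but 2.75³ = 20.796875 reaches it, so n = 3.

3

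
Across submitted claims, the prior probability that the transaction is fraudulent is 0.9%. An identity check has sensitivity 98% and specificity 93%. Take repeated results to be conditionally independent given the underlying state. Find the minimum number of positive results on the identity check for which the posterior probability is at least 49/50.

4

Prior odds = 0.009/0.991 = 9/991.
False-positive rate = 1 − 0.93 = 0.07; likelihood ratio of a positive = 0.98/0.07 = 14.
Target posterior odds = 0.98/0.02 = 49.
Require 14ⁿ ≥ 49 ÷ (9/991) = 48559/9.
14³ = 2744 falls short of 48559/9 but 14⁴ = 38416 reaches it, so n = 4.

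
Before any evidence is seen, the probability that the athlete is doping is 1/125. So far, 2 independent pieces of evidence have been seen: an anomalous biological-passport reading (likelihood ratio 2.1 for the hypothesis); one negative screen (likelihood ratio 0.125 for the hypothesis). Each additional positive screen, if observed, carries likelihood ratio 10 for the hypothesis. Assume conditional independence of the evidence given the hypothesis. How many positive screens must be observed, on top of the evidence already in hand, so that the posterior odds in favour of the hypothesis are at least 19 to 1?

Prior odds = 0.008/0.992 = 1/124.
Combined Bayes factor of the evidence already in hand = 2.1 × 0.125 = 0.2625.
Odds after that evidence = (1/124) × 0.2625 = 21/9920.
Target odds = 19.
Need 10ⁿ ≥ 19 ÷ (21/9920) = 188480/21.
10³ = 1000 falls short of 188480/21 but 10⁴ = 10000 reaches it, so n = 4.

4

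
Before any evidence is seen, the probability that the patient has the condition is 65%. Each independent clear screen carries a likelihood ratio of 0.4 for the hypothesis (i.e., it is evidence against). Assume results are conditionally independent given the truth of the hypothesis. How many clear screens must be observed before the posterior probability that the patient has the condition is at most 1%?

6

Prior odds = 0.65/0.35 = 13/7.
Likelihood ratio per clear screen = 0.4.
Target posterior odds = 0.01/0.99 = 1/99.
Need (13/7) × 0.4ⁿ ≤ 1/99, i.e. 0.4ⁿ ≤ 7/1287.
0.4⁵ = 0.01024 is still above 7/1287 but 0.4⁶ = 64/15625 is at or below it, so n = 6.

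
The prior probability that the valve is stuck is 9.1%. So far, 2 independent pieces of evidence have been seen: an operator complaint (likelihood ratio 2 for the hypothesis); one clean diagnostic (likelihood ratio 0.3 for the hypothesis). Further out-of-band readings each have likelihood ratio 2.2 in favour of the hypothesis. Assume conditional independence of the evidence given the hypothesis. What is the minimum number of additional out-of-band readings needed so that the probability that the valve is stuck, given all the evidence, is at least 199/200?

Prior odds = 0.091/0.909 = 91/909.
Combined Bayes factor of the evidence already in hand = 2 × 0.3 = 0.6.
Odds after that evidence = (91/909) × 0.6 = 91/1515.
Target odds = 0.995/0.005 = 199.
Need 2.2ⁿ ≥ 199 ÷ (91/1515) = 301485/91.
2.2¹⁰ ≈2655.99 falls short of 301485/91 but 2.2¹¹ ≈5843.18 reaches it, so n = 11.

11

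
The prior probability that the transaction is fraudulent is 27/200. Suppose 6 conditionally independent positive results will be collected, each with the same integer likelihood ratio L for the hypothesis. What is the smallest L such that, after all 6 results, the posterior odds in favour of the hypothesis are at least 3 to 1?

Prior odds = 0.135/0.865 = 27/173.
Target odds = 3.
Need L⁶ ≥ 3 ÷ (27/173) = 173/9.
1⁶ = 1 < 173/9 ≤ 64 = 2⁶, so L = 2.

2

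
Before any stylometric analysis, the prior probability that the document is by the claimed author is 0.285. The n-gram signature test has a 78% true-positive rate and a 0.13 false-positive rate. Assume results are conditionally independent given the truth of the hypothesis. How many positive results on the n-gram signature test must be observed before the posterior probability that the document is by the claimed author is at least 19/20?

3

Prior odds = 0.285/0.715 = 57/143.
Likelihood ratio of a positive result = 0.78/0.13 = 6.
Target posterior odds = 0.95/0.05 = 19.
Need (57/143) × 6ⁿ ≥ 19, i.e. 6ⁿ ≥ 143/3.
6² = 36 falls short of 143/3 but 6³ = 216 reaches it, so n = 3.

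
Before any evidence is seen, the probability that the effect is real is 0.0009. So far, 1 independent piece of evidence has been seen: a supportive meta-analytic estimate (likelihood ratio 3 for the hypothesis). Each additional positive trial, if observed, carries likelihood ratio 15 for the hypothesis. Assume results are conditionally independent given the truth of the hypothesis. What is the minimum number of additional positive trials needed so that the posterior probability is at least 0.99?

4

Prior odds = 0.0009/0.9991 = 9/9991.
Bayes factor of the evidence already in hand = 3.
Odds after that evidence = (9/9991) × 3 = 27/9991.
Target odds = 0.99/0.01 = 99.
Need 15ⁿ ≥ 99 ÷ (27/9991) = 109901/3.
15³ = 3375 falls short of 109901/3 but 15⁴ = 50625 reaches it, so n = 4.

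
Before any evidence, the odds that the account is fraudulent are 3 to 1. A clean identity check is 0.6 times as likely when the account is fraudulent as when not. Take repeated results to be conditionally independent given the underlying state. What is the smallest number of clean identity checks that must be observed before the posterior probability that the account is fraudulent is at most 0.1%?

16

Prior odds = 3.
Likelihood ratio per clean identity check = 0.6.
Target odds: 0.001 ÷ 0.999 = 1/999.
Require 0.6ⁿ ≤ 1/999 ÷ 3 = 1/2997.
0.6¹⁵ ≈0.000470185 is still above 1/2997 but 0.6¹⁶ ≈0.000282111 is at or below it, so n = 16.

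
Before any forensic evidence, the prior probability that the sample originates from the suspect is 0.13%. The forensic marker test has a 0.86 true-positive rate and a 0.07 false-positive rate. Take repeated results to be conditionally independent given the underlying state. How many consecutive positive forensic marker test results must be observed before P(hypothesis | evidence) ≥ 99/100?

5

Prior odds: 0.0013 ÷ 0.9987 = 13/9987.
Likelihood ratio of a positive result = 0.86/0.07 = 86/7.
Target odds: 0.99 ÷ 0.01 = 99.
Require (86/7)ⁿ ≥ 99 ÷ (13/9987) = 988713/13.
(86/7)⁴ = 54700816/2401 falls short of 988713/13 but (86/7)⁵ ≈279899 reaches it, so n = 5.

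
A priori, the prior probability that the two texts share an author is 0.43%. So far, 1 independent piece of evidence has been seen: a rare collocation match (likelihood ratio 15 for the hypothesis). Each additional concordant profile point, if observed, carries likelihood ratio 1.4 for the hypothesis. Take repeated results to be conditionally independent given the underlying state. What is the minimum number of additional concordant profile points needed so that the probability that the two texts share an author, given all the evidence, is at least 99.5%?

Prior odds = 0.0043/0.9957 = 43/9957.
Bayes factor of the evidence already in hand = 15.
Odds after that evidence = (43/9957) × 15 = 215/3319.
Target odds = 0.995/0.005 = 199.
Need 1.4ⁿ ≥ 199 ÷ (215/3319) = 660481/215.
1.4²³ ≈2295.86 falls short of 660481/215 but 1.4²⁴ ≈3214.2 reaches it, so n = 24.

24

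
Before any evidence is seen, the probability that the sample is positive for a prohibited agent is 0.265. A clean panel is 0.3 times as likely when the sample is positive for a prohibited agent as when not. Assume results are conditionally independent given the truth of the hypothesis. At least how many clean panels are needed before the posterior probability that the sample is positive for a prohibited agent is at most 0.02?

3

Prior odds = 0.265/0.735 = 53/147.
Likelihood ratio per clean panel = 0.3.
Target odds: 0.02 ÷ 0.98 = 1/49.
Need (53/147) × 0.3ⁿ ≤ 1/49, i.e. 0.3ⁿ ≤ 3/53.
0.3² = 0.09 is still above 3/53 but 0.3³ = 0.027 is at or below it, so n = 3.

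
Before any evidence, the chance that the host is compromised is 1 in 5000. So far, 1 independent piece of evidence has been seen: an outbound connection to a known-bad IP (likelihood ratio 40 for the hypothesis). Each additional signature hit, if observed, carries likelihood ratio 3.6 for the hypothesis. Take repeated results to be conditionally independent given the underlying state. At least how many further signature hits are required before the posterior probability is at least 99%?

Prior odds = 0.0002/0.9998 = 1/4999.
Bayes factor of the evidence already in hand = 40.
Odds after that evidence = (1/4999) × 40 = 40/4999.
Target odds = 0.99/0.01 = 99.
Need 3.6ⁿ ≥ 99 ÷ (40/4999) = 12372.525.
3.6⁷ = 612220032/78125 falls short of 12372.525 but 3.6⁸ ≈28211.1 reaches it, so n = 8.

8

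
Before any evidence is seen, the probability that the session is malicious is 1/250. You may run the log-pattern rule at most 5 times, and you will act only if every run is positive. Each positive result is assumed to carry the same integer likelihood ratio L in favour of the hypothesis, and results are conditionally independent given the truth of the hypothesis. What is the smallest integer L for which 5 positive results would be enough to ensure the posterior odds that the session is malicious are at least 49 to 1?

7

Prior odds = 0.004/0.996 = 1/249.
Target odds = 49.
Need L⁵ ≥ 49 ÷ (1/249) = 12201.
6⁵ = 7776 < 12201 ≤ 16807 = 7⁵, so L = 7.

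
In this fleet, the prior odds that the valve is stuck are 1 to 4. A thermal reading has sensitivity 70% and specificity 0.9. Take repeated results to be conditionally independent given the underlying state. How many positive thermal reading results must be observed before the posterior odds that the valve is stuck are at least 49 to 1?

Prior odds = 0.25.
False-positive rate = 1 − 0.9 = 0.1; likelihood ratio of a positive = 0.7/0.1 = 7.
Target odds = 49.
Require 7ⁿ ≥ 49 ÷ 0.25 = 196.
7² = 49 falls short of 196 but 7³ = 343 reaches it, so n = 3.

3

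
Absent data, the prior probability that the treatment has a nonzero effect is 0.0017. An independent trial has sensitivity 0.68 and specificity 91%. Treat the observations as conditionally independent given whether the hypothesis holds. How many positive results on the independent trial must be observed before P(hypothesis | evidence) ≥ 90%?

Prior odds: 0.0017 ÷ 0.9983 = 17/9983.
False-positive rate = 1 − 0.91 = 0.09; likelihood ratio of a positive = 0.68/0.09 = 68/9.
Target posterior odds = 0.9/0.1 = 9.
Require (68/9)ⁿ ≥ 9 ÷ (17/9983) = 89847/17.
(68/9)⁴ = 21381376/6561 falls short of 89847/17 but (68/9)⁵ ≈24622.5 reaches it, so n = 5.

5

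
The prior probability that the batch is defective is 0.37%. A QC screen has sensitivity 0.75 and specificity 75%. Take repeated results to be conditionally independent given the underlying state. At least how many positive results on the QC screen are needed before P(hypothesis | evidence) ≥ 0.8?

Prior odds: 0.0037 ÷ 0.9963 = 37/9963.
False-positive rate = 1 − 0.75 = 0.25; likelihood ratio of a positive = 0.75/0.25 = 3.
Target odds: 0.8 ÷ 0.2 = 4.
Need (37/9963) × 3ⁿ ≥ 4, i.e. 3ⁿ ≥ 39852/37.
3⁶ = 729 falls short of 39852/37 but 3⁷ = 2187 reaches it, so n = 7.

7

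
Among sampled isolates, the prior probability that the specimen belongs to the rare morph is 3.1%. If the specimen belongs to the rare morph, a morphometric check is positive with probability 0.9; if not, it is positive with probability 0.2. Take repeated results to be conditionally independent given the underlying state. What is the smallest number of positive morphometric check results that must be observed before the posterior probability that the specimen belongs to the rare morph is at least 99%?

Prior odds: 0.031 ÷ 0.969 = 31/969.
Likelihood ratio of a positive = 0.9/0.2 = 4.5.
Target posterior odds = 0.99/0.01 = 99.
Need (31/969) × 4.5ⁿ ≥ 99, i.e. 4.5ⁿ ≥ 95931/31.
4.5⁵ = 1845.28125 falls short of 95931/31 but 4.5⁶ = 8303.765625 reaches it, so n = 6.

6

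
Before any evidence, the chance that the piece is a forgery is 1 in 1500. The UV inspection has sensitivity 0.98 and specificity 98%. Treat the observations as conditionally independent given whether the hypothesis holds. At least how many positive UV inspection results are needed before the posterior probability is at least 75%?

Prior odds: (1/1500) ÷ (1499/1500) = 1/1499.
False-positive rate = 1 − 0.98 = 0.02; likelihood ratio of a positive = 0.98/0.02 = 49.
Target posterior odds = 0.75/0.25 = 3.
Need (1/1499) × 49ⁿ ≥ 3, i.e. 49ⁿ ≥ 4497.
49² = 2401 falls short of 4497 but 49³ = 117649 reaches it, so n = 3.

3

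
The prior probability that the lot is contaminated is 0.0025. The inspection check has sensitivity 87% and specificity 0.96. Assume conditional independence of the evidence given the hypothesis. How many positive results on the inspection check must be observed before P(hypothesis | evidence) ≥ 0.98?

4

Prior odds = 0.0025/0.9975 = 1/399.
False-positive rate = 1 − 0.96 = 0.04; likelihood ratio of a positive = 0.87/0.04 = 21.75.
Target posterior odds = 0.98/0.02 = 49.
Need (1/399) × 21.75ⁿ ≥ 49, i.e. 21.75ⁿ ≥ 19551.
21.75³ = 658503/64 falls short of 19551 but 21.75⁴ = 57289761/256 reaches it, so n = 4.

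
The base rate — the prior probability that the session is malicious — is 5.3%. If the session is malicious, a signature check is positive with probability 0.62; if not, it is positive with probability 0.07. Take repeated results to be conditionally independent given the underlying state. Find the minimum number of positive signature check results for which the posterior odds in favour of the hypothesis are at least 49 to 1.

4

Prior odds = 0.053/0.947 = 53/947.
Likelihood ratio of a positive = 0.62/0.07 = 62/7.
Target odds = 49.
Need (53/947) × (62/7)ⁿ ≥ 49, i.e. (62/7)ⁿ ≥ 46403/53.
(62/7)³ = 238328/343 falls short of 46403/53 but (62/7)⁴ = 14776336/2401 reaches it, so n = 4.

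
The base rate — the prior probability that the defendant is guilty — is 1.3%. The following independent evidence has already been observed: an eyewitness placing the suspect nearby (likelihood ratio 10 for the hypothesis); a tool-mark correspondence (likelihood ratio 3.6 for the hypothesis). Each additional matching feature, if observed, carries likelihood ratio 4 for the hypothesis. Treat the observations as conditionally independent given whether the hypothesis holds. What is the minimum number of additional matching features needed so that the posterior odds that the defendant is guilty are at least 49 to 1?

4

Prior odds = 0.013/0.987 = 13/987.
Combined Bayes factor of the evidence already in hand = 10 × 3.6 = 36.
Odds after that evidence = (13/987) × 36 = 156/329.
Target odds = 49.
Need 4ⁿ ≥ 49 ÷ (156/329) = 16121/156.
4³ = 64 falls short of 16121/156 but 4⁴ = 256 reaches it, so n = 4.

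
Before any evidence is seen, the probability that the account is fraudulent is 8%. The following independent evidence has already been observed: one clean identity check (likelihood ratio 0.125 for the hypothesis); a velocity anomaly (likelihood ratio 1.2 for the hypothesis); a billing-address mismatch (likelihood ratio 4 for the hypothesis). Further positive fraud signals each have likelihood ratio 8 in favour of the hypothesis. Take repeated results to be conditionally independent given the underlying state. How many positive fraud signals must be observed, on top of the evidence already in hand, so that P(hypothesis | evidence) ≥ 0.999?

5

Prior odds = 0.08/0.92 = 2/23.
Combined Bayes factor of the evidence already in hand = 0.125 × 1.2 × 4 = 0.6.
Odds after that evidence = (2/23) × 0.6 = 6/115.
Target odds = 0.999/0.001 = 999.
Need 8ⁿ ≥ 999 ÷ (6/115) = 19147.5.
8⁴ = 4096 falls short of 19147.5 but 8⁵ = 32768 reaches it, so n = 5.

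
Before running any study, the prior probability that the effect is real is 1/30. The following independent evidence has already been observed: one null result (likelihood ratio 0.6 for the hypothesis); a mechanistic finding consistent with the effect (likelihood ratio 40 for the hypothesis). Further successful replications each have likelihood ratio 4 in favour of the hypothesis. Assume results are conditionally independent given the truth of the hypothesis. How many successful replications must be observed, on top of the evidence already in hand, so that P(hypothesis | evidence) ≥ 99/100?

4

Prior odds = (1/30)/(29/30) = 1/29.
Combined Bayes factor of the evidence already in hand = 0.6 × 40 = 24.
Odds after that evidence = (1/29) × 24 = 24/29.
Target odds = 0.99/0.01 = 99.
Need 4ⁿ ≥ 99 ÷ (24/29) = 119.625.
4³ = 64 falls short of 119.625 but 4⁴ = 256 reaches it, so n = 4.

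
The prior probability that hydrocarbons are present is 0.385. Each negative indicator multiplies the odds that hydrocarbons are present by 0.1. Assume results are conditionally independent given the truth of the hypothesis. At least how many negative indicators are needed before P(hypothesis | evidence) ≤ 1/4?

Prior odds = 0.385/0.615 = 77/123.
Likelihood ratio per negative indicator = 0.1.
Target odds: 0.25 ÷ 0.75 = 1/3.
Require 0.1ⁿ ≤ 1/3 ÷ (77/123) = 41/77.
0.1¹ = 0.1, which is already at or below the required 41/77; so n = 1.

1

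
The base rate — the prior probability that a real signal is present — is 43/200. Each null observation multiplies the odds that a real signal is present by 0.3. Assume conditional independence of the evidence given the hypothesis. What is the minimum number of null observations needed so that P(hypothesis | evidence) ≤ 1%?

3

Prior odds: 0.215 ÷ 0.785 = 43/157.
Likelihood ratio per null observation = 0.3.
Target odds: 0.01 ÷ 0.99 = 1/99.
Need (43/157) × 0.3ⁿ ≤ 1/99, i.e. 0.3ⁿ ≤ 157/4257.
0.3² = 0.09 is still above 157/4257 but 0.3³ = 0.027 is at or below it, so n = 3.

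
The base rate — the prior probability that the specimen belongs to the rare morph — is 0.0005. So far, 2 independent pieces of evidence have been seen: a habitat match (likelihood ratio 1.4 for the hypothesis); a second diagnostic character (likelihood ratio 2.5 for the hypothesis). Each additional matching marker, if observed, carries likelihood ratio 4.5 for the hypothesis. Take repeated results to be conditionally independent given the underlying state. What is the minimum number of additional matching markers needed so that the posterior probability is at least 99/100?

8

Prior odds = 0.0005/0.9995 = 1/1999.
Combined Bayes factor of the evidence already in hand = 1.4 × 2.5 = 3.5.
Odds after that evidence = (1/1999) × 3.5 = 7/3998.
Target odds = 0.99/0.01 = 99.
Need 4.5ⁿ ≥ 99 ÷ (7/3998) = 395802/7.
4.5⁷ = 4782969/128 falls short of 395802/7 but 4.5⁸ = 43046721/256 reaches it, so n = 8.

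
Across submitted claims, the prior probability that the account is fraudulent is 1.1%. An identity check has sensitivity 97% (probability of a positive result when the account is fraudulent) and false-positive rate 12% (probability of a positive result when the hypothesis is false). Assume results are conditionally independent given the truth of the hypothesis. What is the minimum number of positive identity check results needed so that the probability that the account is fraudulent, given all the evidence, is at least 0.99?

Prior odds = 0.011/0.989 = 11/989.
Likelihood ratio of a positive result = 0.97/0.12 = 97/12.
Target odds: 0.99 ÷ 0.01 = 99.
Require (97/12)ⁿ ≥ 99 ÷ (11/989) = 8901.
(97/12)⁴ = 88529281/20736 falls short of 8901 but (97/12)⁵ ≈34510.6 reaches it, so n = 5.

5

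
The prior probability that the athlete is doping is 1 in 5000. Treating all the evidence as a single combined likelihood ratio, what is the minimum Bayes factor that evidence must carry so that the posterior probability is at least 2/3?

Prior odds = 0.0002/0.9998 = 1/4999.
Target odds = (2/3)/(1/3) = 2.
Required Bayes factor = 2 ÷ (1/4999) = 9998.

9998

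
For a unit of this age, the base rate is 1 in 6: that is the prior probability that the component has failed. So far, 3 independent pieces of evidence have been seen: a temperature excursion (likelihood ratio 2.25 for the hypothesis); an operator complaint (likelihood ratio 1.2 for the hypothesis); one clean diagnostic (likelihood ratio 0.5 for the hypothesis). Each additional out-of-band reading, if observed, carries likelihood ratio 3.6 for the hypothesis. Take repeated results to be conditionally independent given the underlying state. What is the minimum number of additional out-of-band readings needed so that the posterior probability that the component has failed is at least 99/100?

5

Prior odds = (1/6)/(5/6) = 0.2.
Combined Bayes factor of the evidence already in hand = 2.25 × 1.2 × 0.5 = 1.35.
Odds after that evidence = 0.2 × 1.35 = 0.27.
Target odds = 0.99/0.01 = 99.
Need 3.6ⁿ ≥ 99 ÷ 0.27 = 1100/3.
3.6⁴ = 167.9616 falls short of 1100/3 but 3.6⁵ = 604.66176 reaches it, so n = 5.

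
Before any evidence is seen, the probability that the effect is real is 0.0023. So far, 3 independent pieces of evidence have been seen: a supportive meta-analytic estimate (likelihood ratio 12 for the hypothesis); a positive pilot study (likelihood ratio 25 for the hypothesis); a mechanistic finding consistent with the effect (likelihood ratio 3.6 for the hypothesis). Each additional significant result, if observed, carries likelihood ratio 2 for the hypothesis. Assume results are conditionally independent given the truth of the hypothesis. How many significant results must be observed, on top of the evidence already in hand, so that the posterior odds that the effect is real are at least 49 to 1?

Prior odds = 0.0023/0.9977 = 23/9977.
Combined Bayes factor of the evidence already in hand = 12 × 25 × 3.6 = 1080.
Odds after that evidence = (23/9977) × 1080 = 24840/9977.
Target odds = 49.
Need 2ⁿ ≥ 49 ÷ (24840/9977) = 488873/24840.
2⁴ = 16 falls short of 488873/24840 but 2⁵ = 32 reaches it, so n = 5.

5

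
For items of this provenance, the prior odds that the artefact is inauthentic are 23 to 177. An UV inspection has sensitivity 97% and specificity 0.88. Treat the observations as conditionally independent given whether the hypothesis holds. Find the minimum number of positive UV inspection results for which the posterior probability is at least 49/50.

Prior odds = 23/177.
False-positive rate = 1 − 0.88 = 0.12; likelihood ratio of a positive = 0.97/0.12 = 97/12.
Target odds: 0.98 ÷ 0.02 = 49.
Need (23/177) × (97/12)ⁿ ≥ 49, i.e. (97/12)ⁿ ≥ 8673/23.
(97/12)² = 9409/144 falls short of 8673/23 but (97/12)³ = 912673/1728 reaches it, so n = 3.

3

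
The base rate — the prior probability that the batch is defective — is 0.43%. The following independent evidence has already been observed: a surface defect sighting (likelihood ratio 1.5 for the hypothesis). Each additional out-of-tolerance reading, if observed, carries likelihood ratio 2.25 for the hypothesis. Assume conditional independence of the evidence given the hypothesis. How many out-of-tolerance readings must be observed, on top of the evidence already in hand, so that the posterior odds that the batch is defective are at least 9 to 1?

9

Prior odds = 0.0043/0.9957 = 43/9957.
Bayes factor of the evidence already in hand = 1.5.
Odds after that evidence = (43/9957) × 1.5 = 43/6638.
Target odds = 9.
Need 2.25ⁿ ≥ 9 ÷ (43/6638) = 59742/43.
2.25⁸ = 43046721/65536 falls short of 59742/43 but 2.25⁹ = 387420489/262144 reaches it, so n = 9.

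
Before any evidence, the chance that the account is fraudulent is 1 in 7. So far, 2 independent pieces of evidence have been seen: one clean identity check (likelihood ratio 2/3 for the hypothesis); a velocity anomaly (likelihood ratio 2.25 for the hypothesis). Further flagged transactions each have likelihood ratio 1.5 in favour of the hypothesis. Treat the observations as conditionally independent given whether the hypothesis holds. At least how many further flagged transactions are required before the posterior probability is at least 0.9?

9

Prior odds = (1/7)/(6/7) = 1/6.
Combined Bayes factor of the evidence already in hand = (2/3) × 2.25 = 1.5.
Odds after that evidence = (1/6) × 1.5 = 0.25.
Target odds = 0.9/0.1 = 9.
Need 1.5ⁿ ≥ 9 ÷ 0.25 = 36.
1.5⁸ = 25.62890625 falls short of 36 but 1.5⁹ = 19683/512 reaches it, so n = 9.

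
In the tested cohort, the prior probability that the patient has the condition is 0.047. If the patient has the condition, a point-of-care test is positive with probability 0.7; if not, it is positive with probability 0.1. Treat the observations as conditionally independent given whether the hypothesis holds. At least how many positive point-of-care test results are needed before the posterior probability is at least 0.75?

Prior odds: 0.047 ÷ 0.953 = 47/953.
Likelihood ratio of a positive = 0.7/0.1 = 7.
Target odds: 0.75 ÷ 0.25 = 3.
Require 7ⁿ ≥ 3 ÷ (47/953) = 2859/47.
7² = 49 falls short of 2859/47 but 7³ = 343 reaches it, so n = 3.

3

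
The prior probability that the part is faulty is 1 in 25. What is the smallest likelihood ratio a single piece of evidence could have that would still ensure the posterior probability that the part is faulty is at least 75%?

72

Prior odds = 0.04/0.96 = 1/24.
Target odds = 0.75/0.25 = 3.
Required Bayes factor = 3 ÷ (1/24) = 72.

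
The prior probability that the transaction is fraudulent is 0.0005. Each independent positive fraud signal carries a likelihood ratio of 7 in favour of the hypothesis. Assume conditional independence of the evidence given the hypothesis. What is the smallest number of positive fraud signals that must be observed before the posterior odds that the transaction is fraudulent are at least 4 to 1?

Prior odds = 0.0005/0.9995 = 1/1999.
Likelihood ratio per positive fraud signal = 7.
Target odds = 4.
Need (1/1999) × 7ⁿ ≥ 4, i.e. 7ⁿ ≥ 7996.
7⁴ = 2401 falls short of 7996 but 7⁵ = 16807 reaches it, so n = 5.

5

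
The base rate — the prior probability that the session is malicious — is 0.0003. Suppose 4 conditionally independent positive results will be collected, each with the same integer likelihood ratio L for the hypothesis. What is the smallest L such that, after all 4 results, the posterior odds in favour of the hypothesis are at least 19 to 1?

16

Prior odds = 0.0003/0.9997 = 3/9997.
Target odds = 19.
Need L⁴ ≥ 19 ÷ (3/9997) = 189943/3.
15⁴ = 50625 < 189943/3 ≤ 65536 = 16⁴, so L = 16.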